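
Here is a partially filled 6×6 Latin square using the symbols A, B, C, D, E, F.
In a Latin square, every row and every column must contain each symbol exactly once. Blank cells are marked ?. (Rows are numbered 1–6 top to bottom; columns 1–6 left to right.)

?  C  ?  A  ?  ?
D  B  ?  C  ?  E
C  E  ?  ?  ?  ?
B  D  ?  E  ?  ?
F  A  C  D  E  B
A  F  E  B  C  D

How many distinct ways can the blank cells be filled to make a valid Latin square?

Row 1, column 1: eliminating its row and column leaves {E}.
Row 1, column 3: eliminating its row and column leaves {B, D, F}.
Row 1, column 5: eliminating its row and column leaves {B, D, F}.
Row 1, column 6: eliminating its row and column leaves {F}.
Row 2, column 3: eliminating its row and column leaves {A, F}.
Row 2, column 5: eliminating its row and column leaves {A, F}.
Row 3, column 3: eliminating its row and column leaves {A, B, D, F}.
Row 3, column 4: eliminating its row and column leaves {F}.
Row 3, column 5: eliminating its row and column leaves {A, B, D, F}.
Row 3, column 6: eliminating its row and column leaves {A, F}.
Row 4, column 3: eliminating its row and column leaves {A, F}.
Row 4, column 5: eliminating its row and column leaves {A, F}.
Row 4, column 6: eliminating its row and column leaves {A, C, F}.
Enumerating the assignments across these blanks that avoid any row or column repeat gives 4 completions.

4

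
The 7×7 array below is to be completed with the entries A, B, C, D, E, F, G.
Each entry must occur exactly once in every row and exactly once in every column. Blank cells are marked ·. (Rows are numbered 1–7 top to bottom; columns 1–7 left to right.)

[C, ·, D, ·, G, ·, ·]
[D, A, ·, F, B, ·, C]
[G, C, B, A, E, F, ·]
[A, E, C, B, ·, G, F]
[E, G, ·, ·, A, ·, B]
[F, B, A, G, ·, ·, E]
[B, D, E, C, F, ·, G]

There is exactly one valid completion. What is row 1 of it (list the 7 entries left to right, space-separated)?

Row 1, column 2: row 1 has {C, D, G} and column 2 has {A, B, C, D, E, G}, leaving only F.
Row 1, column 4: row 1 has {C, D, F, G} and column 4 has {A, B, C, F, G}, leaving only E.
Row 1, column 7: row 1 has {C, D, E, F, G} and column 7 has {B, C, E, F, G}, leaving only A.
Row 1, column 6: row 1 has {A, C, D, E, F, G} and column 6 has {F, G}, leaving only B.
So row 1 reads: C F D E G B A.

C F D E G B A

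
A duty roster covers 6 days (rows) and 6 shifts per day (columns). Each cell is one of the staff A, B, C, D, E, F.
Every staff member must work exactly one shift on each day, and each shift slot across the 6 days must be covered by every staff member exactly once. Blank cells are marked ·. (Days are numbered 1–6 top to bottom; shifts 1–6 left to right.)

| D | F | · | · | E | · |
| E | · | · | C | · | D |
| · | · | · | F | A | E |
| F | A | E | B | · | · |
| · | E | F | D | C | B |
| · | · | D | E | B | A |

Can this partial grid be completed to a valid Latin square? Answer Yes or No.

Day 1, shift 4: day 1 has {D, E, F} and shift 4 has {B, C, D, E, F}, so it must be A.
Day 1, shift 6: day 1 has {A, D, E, F} and shift 6 has {A, B, D, E}, so it must be C.
Now day 4, shift 6: day 4 together with shift 6 already contain {A, B, C, D, E, F} — every symbol — so nothing can go there. The grid has no valid completion.

No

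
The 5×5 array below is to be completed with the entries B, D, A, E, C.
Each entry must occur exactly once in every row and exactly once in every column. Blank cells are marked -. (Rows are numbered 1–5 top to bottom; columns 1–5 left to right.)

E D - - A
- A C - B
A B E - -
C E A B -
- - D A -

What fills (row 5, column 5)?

Row 1, column 3: row 1 has {D, A, E} and column 3 has {D, A, E, C}, leaving only B.
Row 1, column 4: row 1 has {B, D, A, E} and column 4 has {B, A}, leaving only C.
Row 2, column 1: row 2 has {B, A, C} and column 1 has {A, E, C}, leaving only D.
Row 2, column 4: row 2 has {B, D, A, C} and column 4 has {B, A, C}, leaving only E.
Row 3, column 4: row 3 has {B, A, E} and column 4 has {B, A, E, C}, leaving only D.
Row 3, column 5: row 3 has {B, D, A, E} and column 5 has {B, A}, leaving only C.
Row 5 already has {D, A} and column 5 already has {B, A, C}, so row 5, column 5 must be E.

E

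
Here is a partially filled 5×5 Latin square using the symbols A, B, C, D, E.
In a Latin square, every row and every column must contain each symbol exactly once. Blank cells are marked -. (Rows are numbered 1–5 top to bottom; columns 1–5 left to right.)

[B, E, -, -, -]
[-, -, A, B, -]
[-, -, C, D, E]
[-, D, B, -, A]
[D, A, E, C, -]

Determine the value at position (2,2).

Row 2 already has {A, B} and column 2 already has {A, D, E}, so row 2, column 2 must be C.

C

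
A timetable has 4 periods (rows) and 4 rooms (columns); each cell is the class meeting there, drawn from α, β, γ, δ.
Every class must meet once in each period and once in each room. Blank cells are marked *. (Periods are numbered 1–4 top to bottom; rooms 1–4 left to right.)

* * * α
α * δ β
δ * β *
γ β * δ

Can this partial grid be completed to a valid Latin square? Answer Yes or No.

Yes

No period or room among the givens repeats a symbol, and propagating forced cells runs into no contradiction.
One valid completion exists (for instance, β δ γ α / α γ δ β / δ α β γ / γ β α δ).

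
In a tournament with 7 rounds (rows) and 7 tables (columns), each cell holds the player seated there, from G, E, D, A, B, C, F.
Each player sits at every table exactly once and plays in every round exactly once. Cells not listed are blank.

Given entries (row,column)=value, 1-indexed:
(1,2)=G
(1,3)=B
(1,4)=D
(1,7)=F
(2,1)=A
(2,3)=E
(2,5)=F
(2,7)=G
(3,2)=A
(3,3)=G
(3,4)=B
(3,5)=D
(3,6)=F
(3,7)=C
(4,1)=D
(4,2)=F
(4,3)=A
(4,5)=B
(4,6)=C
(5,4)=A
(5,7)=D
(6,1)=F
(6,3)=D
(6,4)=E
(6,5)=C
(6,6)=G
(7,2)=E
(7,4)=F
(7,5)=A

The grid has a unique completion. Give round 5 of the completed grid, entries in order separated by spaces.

Round 1, table 5: round 1 has {G, D, B, F} and table 5 has {D, A, B, C, F}, leaving only E.
Round 5, table 5: round 5 has {D, A} and table 5 has {E, D, A, B, C, F}, leaving only G.
Round 1, table 1: round 1 has {G, E, D, B, F} and table 1 has {D, A, F}, leaving only C.
Round 1, table 6: round 1 has {G, E, D, B, C, F} and table 6 has {G, C, F}, leaving only A.
Round 2, table 4: round 2 has {G, E, A, F} and table 4 has {E, D, A, B, F}, leaving only C.
Round 3, table 1: round 3 has {G, D, A, B, C, F} and table 1 has {D, A, C, F}, leaving only E.
Round 5, table 1: round 5 has {G, D, A} and table 1 has {E, D, A, C, F}, leaving only B.
Round 5, table 2: round 5 has {G, D, A, B} and table 2 has {G, E, A, F}, leaving only C.
Round 5, table 3: round 5 has {G, D, A, B, C} and table 3 has {G, E, D, A, B}, leaving only F.
Round 5, table 6: round 5 has {G, D, A, B, C, F} and table 6 has {G, A, C, F}, leaving only E.
So round 5 reads: B C F A G E D.

B C F A G E D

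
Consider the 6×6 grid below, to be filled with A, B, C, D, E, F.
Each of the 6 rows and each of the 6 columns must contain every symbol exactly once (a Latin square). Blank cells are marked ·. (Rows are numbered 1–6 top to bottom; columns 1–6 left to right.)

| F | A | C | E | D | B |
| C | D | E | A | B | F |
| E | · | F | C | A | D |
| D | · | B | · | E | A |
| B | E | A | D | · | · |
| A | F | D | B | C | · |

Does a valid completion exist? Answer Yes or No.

No row or column among the givens repeats a symbol, and propagating forced cells runs into no contradiction.
One valid completion exists (for instance, F A C E D B / C D E A B F / E B F C A D / D C B F E A / B E A D F C / A F D B C E).

Yes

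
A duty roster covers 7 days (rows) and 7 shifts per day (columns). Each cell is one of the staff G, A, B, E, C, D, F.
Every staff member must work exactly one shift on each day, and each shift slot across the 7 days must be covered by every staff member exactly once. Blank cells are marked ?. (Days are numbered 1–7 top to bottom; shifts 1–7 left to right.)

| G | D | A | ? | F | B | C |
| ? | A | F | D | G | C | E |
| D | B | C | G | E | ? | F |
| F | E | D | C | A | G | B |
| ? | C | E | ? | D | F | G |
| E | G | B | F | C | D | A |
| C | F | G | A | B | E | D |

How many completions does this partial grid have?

Day 1, shift 4: eliminating its day and shift leaves {E}.
Day 2, shift 1: eliminating its day and shift leaves {B}.
Day 3, shift 6: eliminating its day and shift leaves {A}.
Day 5, shift 1: eliminating its day and shift leaves {A, B}.
Day 5, shift 4: eliminating its day and shift leaves {B}.
Only one assignment across all blanks avoids any day or shift repeat, giving 1 completion.

1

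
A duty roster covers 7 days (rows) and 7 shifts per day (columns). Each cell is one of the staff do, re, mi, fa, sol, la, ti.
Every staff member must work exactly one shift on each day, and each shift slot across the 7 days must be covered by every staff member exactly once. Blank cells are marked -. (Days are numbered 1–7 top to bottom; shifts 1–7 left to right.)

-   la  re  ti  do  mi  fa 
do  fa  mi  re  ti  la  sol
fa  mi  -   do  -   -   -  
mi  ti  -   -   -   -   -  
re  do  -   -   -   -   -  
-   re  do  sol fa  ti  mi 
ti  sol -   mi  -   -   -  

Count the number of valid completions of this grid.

Day 1, shift 1: eliminating its day and shift leaves {sol}.
Day 3, shift 3: eliminating its day and shift leaves {sol, la, ti}.
Day 3, shift 5: eliminating its day and shift leaves {re, sol, la}.
Day 3, shift 6: eliminating its day and shift leaves {re, sol}.
Day 3, shift 7: eliminating its day and shift leaves {re, la, ti}.
Day 4, shift 3: eliminating its day and shift leaves {fa, sol, la}.
Day 4, shift 4: eliminating its day and shift leaves {fa, la}.
Day 4, shift 5: eliminating its day and shift leaves {re, sol, la}.
Day 4, shift 6: eliminating its day and shift leaves {do, re, fa, sol}.
Day 4, shift 7: eliminating its day and shift leaves {do, re, la}.
Day 5, shift 3: eliminating its day and shift leaves {fa, sol, la, ti}.
Day 5, shift 4: eliminating its day and shift leaves {fa, la}.
Day 5, shift 5: eliminating its day and shift leaves {mi, sol, la}.
Day 5, shift 6: eliminating its day and shift leaves {fa, sol}.
Day 5, shift 7: eliminating its day and shift leaves {la, ti}.
Day 6, shift 1: eliminating its day and shift leaves {la}.
Day 7, shift 3: eliminating its day and shift leaves {fa, la}.
Day 7, shift 5: eliminating its day and shift leaves {re, la}.
Day 7, shift 6: eliminating its day and shift leaves {do, re, fa}.
Day 7, shift 7: eliminating its day and shift leaves {do, re, la}.
Enumerating the assignments across these blanks that avoid any day or shift repeat gives 8 completions.

8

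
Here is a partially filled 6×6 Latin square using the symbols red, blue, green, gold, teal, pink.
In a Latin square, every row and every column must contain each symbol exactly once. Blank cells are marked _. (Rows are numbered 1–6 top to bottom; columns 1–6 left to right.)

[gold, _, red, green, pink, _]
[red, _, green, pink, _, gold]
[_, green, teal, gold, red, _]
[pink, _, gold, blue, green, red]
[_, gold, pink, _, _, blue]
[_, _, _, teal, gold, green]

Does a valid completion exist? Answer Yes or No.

No

Row 1, column 6: row 1 has {red, green, gold, pink} and column 6 has {red, blue, green, gold}, so it must be teal.
Row 1, column 2: row 1 has {red, green, gold, teal, pink} and column 2 has {green, gold}, so it must be blue.
Row 2, column 2: row 2 has {red, green, gold, pink} and column 2 has {blue, green, gold}, so it must be teal.
Now row 4, column 2: row 4 together with column 2 already contain {red, blue, green, gold, teal, pink} — every symbol — so nothing can go there. The grid has no valid completion.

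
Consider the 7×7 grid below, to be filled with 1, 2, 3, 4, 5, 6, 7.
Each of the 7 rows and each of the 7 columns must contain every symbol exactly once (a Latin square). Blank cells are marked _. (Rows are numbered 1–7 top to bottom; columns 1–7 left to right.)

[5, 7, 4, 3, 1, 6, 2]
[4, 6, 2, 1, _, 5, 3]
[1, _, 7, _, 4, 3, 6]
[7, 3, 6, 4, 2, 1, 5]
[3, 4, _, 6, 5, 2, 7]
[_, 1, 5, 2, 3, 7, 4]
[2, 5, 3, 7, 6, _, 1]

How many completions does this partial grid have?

Row 2, column 5: eliminating its row and column leaves {7}.
Row 3, column 2: eliminating its row and column leaves {2}.
Row 3, column 4: eliminating its row and column leaves {5}.
Row 5, column 3: eliminating its row and column leaves {1}.
Row 6, column 1: eliminating its row and column leaves {6}.
Row 7, column 6: eliminating its row and column leaves {4}.
Only one assignment across all blanks avoids any row or column repeat, giving 1 completion.

1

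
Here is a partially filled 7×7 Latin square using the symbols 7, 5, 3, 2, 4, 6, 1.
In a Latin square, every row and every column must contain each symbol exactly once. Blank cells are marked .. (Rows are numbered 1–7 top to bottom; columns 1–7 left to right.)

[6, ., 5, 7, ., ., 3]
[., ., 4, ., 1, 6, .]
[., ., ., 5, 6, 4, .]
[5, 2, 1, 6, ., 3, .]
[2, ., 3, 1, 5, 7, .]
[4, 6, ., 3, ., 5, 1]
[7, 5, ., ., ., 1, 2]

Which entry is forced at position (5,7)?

6

Row 1, column 6: row 1 has {7, 5, 3, 6} and column 6 has {7, 5, 3, 4, 6, 1}, leaving only 2.
Row 1, column 5: row 1 has {7, 5, 3, 2, 6} and column 5 has {5, 6, 1}, leaving only 4.
Row 1, column 2: row 1 has {7, 5, 3, 2, 4, 6} and column 2 has {5, 2, 6}, leaving only 1.
Row 2, column 1: row 2 has {4, 6, 1} and column 1 has {7, 5, 2, 4, 6}, leaving only 3.
Row 2, column 2: row 2 has {3, 4, 6, 1} and column 2 has {5, 2, 6, 1}, leaving only 7.
Row 2, column 4: row 2 has {7, 3, 4, 6, 1} and column 4 has {7, 5, 3, 6, 1}, leaving only 2.
Row 2, column 7: row 2 has {7, 3, 2, 4, 6, 1} and column 7 has {3, 2, 1}, leaving only 5.
Row 3, column 1: row 3 has {5, 4, 6} and column 1 has {7, 5, 3, 2, 4, 6}, leaving only 1.
Row 3, column 2: row 3 has {5, 4, 6, 1} and column 2 has {7, 5, 2, 6, 1}, leaving only 3.
Row 3, column 7: row 3 has {5, 3, 4, 6, 1} and column 7 has {5, 3, 2, 1}, leaving only 7.
Row 3, column 3: row 3 has {7, 5, 3, 4, 6, 1} and column 3 has {5, 3, 4, 1}, leaving only 2.
Row 4, column 5: row 4 has {5, 3, 2, 6, 1} and column 5 has {5, 4, 6, 1}, leaving only 7.
Row 4, column 7: row 4 has {7, 5, 3, 2, 6, 1} and column 7 has {7, 5, 3, 2, 1}, leaving only 4.
Row 5 already has {7, 5, 3, 2, 1} and column 7 already has {7, 5, 3, 2, 4, 1}, so row 5, column 7 must be 6.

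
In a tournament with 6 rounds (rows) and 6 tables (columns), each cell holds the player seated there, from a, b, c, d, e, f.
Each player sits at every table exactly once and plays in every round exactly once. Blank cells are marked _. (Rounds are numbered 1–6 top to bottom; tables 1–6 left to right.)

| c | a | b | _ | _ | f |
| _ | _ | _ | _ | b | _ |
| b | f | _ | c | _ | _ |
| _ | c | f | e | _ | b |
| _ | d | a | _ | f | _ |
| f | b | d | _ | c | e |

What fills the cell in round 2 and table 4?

Round 1, table 4: round 1 has {a, b, c, f} and table 4 has {c, e}, leaving only d.
Round 1, table 5: round 1 has {a, b, c, d, f} and table 5 has {b, c, f}, leaving only e.
Round 2, table 2: round 2 has {b} and table 2 has {a, b, c, d, f}, leaving only e.
Round 2, table 3: round 2 has {b, e} and table 3 has {a, b, d, f}, leaving only c.
Round 3, table 3: round 3 has {b, c, f} and table 3 has {a, b, c, d, f}, leaving only e.
Round 5, table 1: round 5 has {a, d, f} and table 1 has {b, c, f}, leaving only e.
Round 5, table 4: round 5 has {a, d, e, f} and table 4 has {c, d, e}, leaving only b.
Round 5, table 6: round 5 has {a, b, d, e, f} and table 6 has {b, e, f}, leaving only c.
Round 6, table 4: round 6 has {b, c, d, e, f} and table 4 has {b, c, d, e}, leaving only a.
Round 2 already has {b, c, e} and table 4 already has {a, b, c, d, e}, so round 2, table 4 must be f.

f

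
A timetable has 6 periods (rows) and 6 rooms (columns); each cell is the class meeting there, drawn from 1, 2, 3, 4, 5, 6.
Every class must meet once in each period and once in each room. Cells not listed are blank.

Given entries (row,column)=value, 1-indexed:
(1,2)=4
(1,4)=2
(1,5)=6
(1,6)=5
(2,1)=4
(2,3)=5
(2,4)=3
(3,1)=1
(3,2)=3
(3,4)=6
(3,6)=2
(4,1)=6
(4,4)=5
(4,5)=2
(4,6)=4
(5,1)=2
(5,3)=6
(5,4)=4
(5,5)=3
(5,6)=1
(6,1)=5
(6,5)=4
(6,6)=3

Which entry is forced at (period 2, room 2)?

2

Period 1, room 1: period 1 has {2, 4, 5, 6} and room 1 has {1, 2, 4, 5, 6}, leaving only 3.
Period 1, room 3: period 1 has {2, 3, 4, 5, 6} and room 3 has {5, 6}, leaving only 1.
Period 2, room 5: period 2 has {3, 4, 5} and room 5 has {2, 3, 4, 6}, leaving only 1.
Period 2, room 6: period 2 has {1, 3, 4, 5} and room 6 has {1, 2, 3, 4, 5}, leaving only 6.
Period 2 already has {1, 3, 4, 5, 6} and room 2 already has {3, 4}, so period 2, room 2 must be 2.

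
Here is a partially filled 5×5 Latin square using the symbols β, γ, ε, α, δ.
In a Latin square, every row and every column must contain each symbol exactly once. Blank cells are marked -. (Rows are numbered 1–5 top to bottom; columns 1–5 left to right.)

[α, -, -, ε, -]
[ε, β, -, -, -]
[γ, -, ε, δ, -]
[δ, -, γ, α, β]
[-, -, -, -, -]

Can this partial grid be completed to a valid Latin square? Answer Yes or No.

Row 2, column 4: row 2 has {β, ε} and column 4 has {ε, α, δ}, so it must be γ.
Row 3, column 2: row 3 has {γ, ε, δ} and column 2 has {β}, so it must be α.
Now row 3, column 5: row 3 together with column 5 already contain {β, γ, ε, α, δ} — every symbol — so nothing can go there. The grid has no valid completion.

No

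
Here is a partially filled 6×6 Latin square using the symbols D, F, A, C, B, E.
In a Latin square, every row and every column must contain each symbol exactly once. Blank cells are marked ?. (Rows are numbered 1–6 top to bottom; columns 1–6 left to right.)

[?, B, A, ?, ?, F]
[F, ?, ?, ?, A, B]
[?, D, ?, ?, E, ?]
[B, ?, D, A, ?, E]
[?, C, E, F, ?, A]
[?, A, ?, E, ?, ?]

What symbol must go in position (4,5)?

Row 2, column 2: row 2 has {F, A, B} and column 2 has {D, A, C, B}, leaving only E.
Row 2, column 3: row 2 has {F, A, B, E} and column 3 has {D, A, E}, leaving only C.
Row 2, column 4: row 2 has {F, A, C, B, E} and column 4 has {F, A, E}, leaving only D.
Row 1, column 4: row 1 has {F, A, B} and column 4 has {D, F, A, E}, leaving only C.
Row 1, column 5: row 1 has {F, A, C, B} and column 5 has {A, E}, leaving only D.
Row 1, column 1: row 1 has {D, F, A, C, B} and column 1 has {F, B}, leaving only E.
Row 3, column 4: row 3 has {D, E} and column 4 has {D, F, A, C, E}, leaving only B.
Row 3, column 3: row 3 has {D, B, E} and column 3 has {D, A, C, E}, leaving only F.
Row 3, column 6: row 3 has {D, F, B, E} and column 6 has {F, A, B, E}, leaving only C.
Row 3, column 1: row 3 has {D, F, C, B, E} and column 1 has {F, B, E}, leaving only A.
Row 4, column 2: row 4 has {D, A, B, E} and column 2 has {D, A, C, B, E}, leaving only F.
Row 4 already has {D, F, A, B, E} and column 5 already has {D, A, E}, so row 4, column 5 must be C.

C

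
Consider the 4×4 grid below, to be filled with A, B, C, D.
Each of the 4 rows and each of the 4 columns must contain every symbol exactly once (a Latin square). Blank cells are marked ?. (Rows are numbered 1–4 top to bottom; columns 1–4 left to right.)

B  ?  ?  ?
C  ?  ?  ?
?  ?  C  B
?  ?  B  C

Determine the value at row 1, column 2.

C

Row 1, column 2 is narrowed to {A, C, D}.
If it were A, then row 1, column 4 would be left with no valid symbol.
If it were D, then row 1, column 4 would be left with no valid symbol.
So row 1, column 2 must be C.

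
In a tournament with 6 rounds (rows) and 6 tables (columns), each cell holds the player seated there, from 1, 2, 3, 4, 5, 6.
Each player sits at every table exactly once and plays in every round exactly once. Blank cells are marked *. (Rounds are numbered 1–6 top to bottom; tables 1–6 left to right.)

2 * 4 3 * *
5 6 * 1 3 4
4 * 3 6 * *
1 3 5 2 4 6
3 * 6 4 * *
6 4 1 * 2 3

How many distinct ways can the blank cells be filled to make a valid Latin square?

Round 1, table 2: eliminating its round and table leaves {1, 5}.
Round 1, table 5: eliminating its round and table leaves {1, 5, 6}.
Round 1, table 6: eliminating its round and table leaves {1, 5}.
Round 2, table 3: eliminating its round and table leaves {2}.
Round 3, table 2: eliminating its round and table leaves {1, 2, 5}.
Round 3, table 5: eliminating its round and table leaves {1, 5}.
Round 3, table 6: eliminating its round and table leaves {1, 2, 5}.
Round 5, table 2: eliminating its round and table leaves {1, 2, 5}.
Round 5, table 5: eliminating its round and table leaves {1, 5}.
Round 5, table 6: eliminating its round and table leaves {1, 2, 5}.
Round 6, table 4: eliminating its round and table leaves {5}.
Enumerating the assignments across these blanks that avoid any round or table repeat gives 4 completions.

4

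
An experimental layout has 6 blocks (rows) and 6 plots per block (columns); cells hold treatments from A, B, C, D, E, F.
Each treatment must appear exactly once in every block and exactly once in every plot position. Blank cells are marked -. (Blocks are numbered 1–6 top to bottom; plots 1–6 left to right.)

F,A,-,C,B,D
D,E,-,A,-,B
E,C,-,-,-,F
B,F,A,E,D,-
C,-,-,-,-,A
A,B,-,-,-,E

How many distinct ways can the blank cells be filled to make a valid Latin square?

3

Block 1, plot 3: eliminating its block and plot leaves {E}.
Block 2, plot 3: eliminating its block and plot leaves {C, F}.
Block 2, plot 5: eliminating its block and plot leaves {C, F}.
Block 3, plot 3: eliminating its block and plot leaves {B, D}.
Block 3, plot 4: eliminating its block and plot leaves {B, D}.
Block 3, plot 5: eliminating its block and plot leaves {A}.
Block 4, plot 6: eliminating its block and plot leaves {C}.
Block 5, plot 2: eliminating its block and plot leaves {D}.
Block 5, plot 3: eliminating its block and plot leaves {B, D, E, F}.
Block 5, plot 4: eliminating its block and plot leaves {B, D, F}.
Block 5, plot 5: eliminating its block and plot leaves {E, F}.
Block 6, plot 3: eliminating its block and plot leaves {C, D, F}.
Block 6, plot 4: eliminating its block and plot leaves {D, F}.
Block 6, plot 5: eliminating its block and plot leaves {C, F}.
Enumerating the assignments across these blanks that avoid any block or plot repeat gives 3 completions.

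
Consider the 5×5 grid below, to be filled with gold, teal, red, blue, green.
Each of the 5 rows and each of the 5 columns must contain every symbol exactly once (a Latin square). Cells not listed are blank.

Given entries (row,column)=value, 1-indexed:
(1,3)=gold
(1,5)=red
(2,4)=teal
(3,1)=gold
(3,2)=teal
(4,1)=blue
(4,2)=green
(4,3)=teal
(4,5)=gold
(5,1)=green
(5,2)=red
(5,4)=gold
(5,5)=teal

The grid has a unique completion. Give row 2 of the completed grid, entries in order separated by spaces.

Row 2, column 1: row 2 has {teal} and column 1 has {gold, blue, green}, leaving only red.
Row 1, column 1: row 1 has {gold, red} and column 1 has {gold, red, blue, green}, leaving only teal.
Row 1, column 2: row 1 has {gold, teal, red} and column 2 has {teal, red, green}, leaving only blue.
Row 2, column 2: row 2 has {teal, red} and column 2 has {teal, red, blue, green}, leaving only gold.
Row 1, column 4: row 1 has {gold, teal, red, blue} and column 4 has {gold, teal}, leaving only green.
Row 4, column 4: row 4 has {gold, teal, blue, green} and column 4 has {gold, teal, green}, leaving only red.
Row 3, column 4: row 3 has {gold, teal} and column 4 has {gold, teal, red, green}, leaving only blue.
Row 3, column 5: row 3 has {gold, teal, blue} and column 5 has {gold, teal, red}, leaving only green.
Row 2, column 5: row 2 has {gold, teal, red} and column 5 has {gold, teal, red, green}, leaving only blue.
Row 2, column 3: row 2 has {gold, teal, red, blue} and column 3 has {gold, teal}, leaving only green.
So row 2 reads: red gold green teal blue.

red gold green teal blue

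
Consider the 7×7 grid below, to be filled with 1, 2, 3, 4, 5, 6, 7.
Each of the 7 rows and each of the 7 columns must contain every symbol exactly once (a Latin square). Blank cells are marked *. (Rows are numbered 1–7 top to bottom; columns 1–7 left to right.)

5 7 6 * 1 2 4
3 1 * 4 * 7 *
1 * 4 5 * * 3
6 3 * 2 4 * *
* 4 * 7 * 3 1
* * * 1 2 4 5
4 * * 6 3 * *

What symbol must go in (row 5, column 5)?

Row 1, column 4: row 1 has {1, 2, 4, 5, 6, 7} and column 4 has {1, 2, 4, 5, 6, 7}, leaving only 3.
Row 3, column 6: row 3 has {1, 3, 4, 5} and column 6 has {2, 3, 4, 7}, leaving only 6.
Row 3, column 2: row 3 has {1, 3, 4, 5, 6} and column 2 has {1, 3, 4, 7}, leaving only 2.
Row 3, column 5: row 3 has {1, 2, 3, 4, 5, 6} and column 5 has {1, 2, 3, 4}, leaving only 7.
Row 4, column 7: row 4 has {2, 3, 4, 6} and column 7 has {1, 3, 4, 5}, leaving only 7.
Row 5, column 1: row 5 has {1, 3, 4, 7} and column 1 has {1, 3, 4, 5, 6}, leaving only 2.
Row 5, column 3: row 5 has {1, 2, 3, 4, 7} and column 3 has {4, 6}, leaving only 5.
Row 5 already has {1, 2, 3, 4, 5, 7} and column 5 already has {1, 2, 3, 4, 7}, so row 5, column 5 must be 6.

6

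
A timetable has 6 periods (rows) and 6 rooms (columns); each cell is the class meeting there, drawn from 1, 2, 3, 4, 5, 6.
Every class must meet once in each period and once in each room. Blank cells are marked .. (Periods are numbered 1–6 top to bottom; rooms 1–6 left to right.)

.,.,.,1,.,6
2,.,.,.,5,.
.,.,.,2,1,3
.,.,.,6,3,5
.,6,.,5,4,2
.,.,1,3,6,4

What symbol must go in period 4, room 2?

Period 1, room 5: period 1 has {1, 6} and room 5 has {1, 3, 4, 5, 6}, leaving only 2.
Period 2, room 4: period 2 has {2, 5} and room 4 has {1, 2, 3, 5, 6}, leaving only 4.
Period 2, room 6: period 2 has {2, 4, 5} and room 6 has {2, 3, 4, 5, 6}, leaving only 1.
Period 2, room 2: period 2 has {1, 2, 4, 5} and room 2 has {6}, leaving only 3.
Period 2, room 3: period 2 has {1, 2, 3, 4, 5} and room 3 has {1}, leaving only 6.
Period 5, room 3: period 5 has {2, 4, 5, 6} and room 3 has {1, 6}, leaving only 3.
Period 5, room 1: period 5 has {2, 3, 4, 5, 6} and room 1 has {2}, leaving only 1.
Period 4, room 1: period 4 has {3, 5, 6} and room 1 has {1, 2}, leaving only 4.
Period 4, room 3: period 4 has {3, 4, 5, 6} and room 3 has {1, 3, 6}, leaving only 2.
Period 4 already has {2, 3, 4, 5, 6} and room 2 already has {3, 6}, so period 4, room 2 must be 1.

1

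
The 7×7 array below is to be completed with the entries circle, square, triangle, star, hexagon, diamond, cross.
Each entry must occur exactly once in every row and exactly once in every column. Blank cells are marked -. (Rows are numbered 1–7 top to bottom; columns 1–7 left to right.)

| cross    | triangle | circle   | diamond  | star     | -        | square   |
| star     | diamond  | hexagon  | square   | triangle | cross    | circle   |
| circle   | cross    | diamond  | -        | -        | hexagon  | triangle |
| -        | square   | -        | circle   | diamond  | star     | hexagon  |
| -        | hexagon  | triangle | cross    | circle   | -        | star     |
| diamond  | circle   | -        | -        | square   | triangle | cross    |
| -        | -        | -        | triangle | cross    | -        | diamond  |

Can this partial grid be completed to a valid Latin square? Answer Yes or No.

No

Row 1, column 6: row 1 together with column 6 already contain {circle, square, triangle, star, hexagon, diamond, cross} — every symbol — so nothing can go there. The grid has no valid completion.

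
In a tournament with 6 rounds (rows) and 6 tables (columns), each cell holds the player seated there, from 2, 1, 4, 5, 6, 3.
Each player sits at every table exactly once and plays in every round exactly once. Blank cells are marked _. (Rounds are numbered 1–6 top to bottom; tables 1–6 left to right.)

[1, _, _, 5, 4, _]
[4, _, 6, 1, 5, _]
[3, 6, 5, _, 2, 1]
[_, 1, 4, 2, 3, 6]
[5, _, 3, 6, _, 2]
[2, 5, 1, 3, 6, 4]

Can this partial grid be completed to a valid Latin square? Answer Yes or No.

No

Round 4, table 1: round 4 together with table 1 already contain {2, 1, 4, 5, 6, 3} — every symbol — so nothing can go there. The grid has no valid completion.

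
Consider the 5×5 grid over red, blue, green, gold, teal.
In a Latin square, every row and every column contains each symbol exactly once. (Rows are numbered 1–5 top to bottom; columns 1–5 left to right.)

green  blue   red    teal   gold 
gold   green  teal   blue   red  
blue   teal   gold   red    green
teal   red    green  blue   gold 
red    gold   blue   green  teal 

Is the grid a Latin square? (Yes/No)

No

Every row is a permutation, but column 5 contains gold twice (at rows 1 and 4).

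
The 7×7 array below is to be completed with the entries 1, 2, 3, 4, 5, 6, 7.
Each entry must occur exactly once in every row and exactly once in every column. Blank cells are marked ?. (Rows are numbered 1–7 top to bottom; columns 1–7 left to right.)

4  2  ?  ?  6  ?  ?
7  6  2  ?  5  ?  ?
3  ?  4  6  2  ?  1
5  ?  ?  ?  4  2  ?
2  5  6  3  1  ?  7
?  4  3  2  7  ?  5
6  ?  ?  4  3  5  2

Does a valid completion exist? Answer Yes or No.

No

Row 1, column 7: row 1 has {2, 4, 6} and column 7 has {1, 2, 5, 7}, so it must be 3.
Row 2, column 4: row 2 has {2, 5, 6, 7} and column 4 has {2, 3, 4, 6}, so it must be 1.
Row 2, column 7: row 2 has {1, 2, 5, 6, 7} and column 7 has {1, 2, 3, 5, 7}, so it must be 4.
Row 2, column 6: row 2 has {1, 2, 4, 5, 6, 7} and column 6 has {2, 5}, so it must be 3.
Row 3, column 2: row 3 has {1, 2, 3, 4, 6} and column 2 has {2, 4, 5, 6}, so it must be 7.
Now row 3, column 6: row 3 together with column 6 already contain {1, 2, 3, 4, 5, 6, 7} — every symbol — so nothing can go there. The grid has no valid completion.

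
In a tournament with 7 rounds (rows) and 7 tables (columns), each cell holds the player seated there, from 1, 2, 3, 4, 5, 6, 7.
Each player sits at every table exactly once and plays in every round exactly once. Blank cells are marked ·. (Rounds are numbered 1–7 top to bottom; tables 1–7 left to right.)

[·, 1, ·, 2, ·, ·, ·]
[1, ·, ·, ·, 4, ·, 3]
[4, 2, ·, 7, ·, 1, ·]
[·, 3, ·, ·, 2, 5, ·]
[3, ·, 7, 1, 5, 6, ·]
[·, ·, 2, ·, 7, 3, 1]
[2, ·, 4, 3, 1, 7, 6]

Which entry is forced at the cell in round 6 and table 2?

6

Round 1, table 6: round 1 has {1, 2} and table 6 has {1, 3, 5, 6, 7}, leaving only 4.
Round 2, table 6: round 2 has {1, 3, 4} and table 6 has {1, 3, 4, 5, 6, 7}, leaving only 2.
Round 3, table 7: round 3 has {1, 2, 4, 7} and table 7 has {1, 3, 6}, leaving only 5.
Round 1, table 7: round 1 has {1, 2, 4} and table 7 has {1, 3, 5, 6}, leaving only 7.
Round 4, table 7: round 4 has {2, 3, 5} and table 7 has {1, 3, 5, 6, 7}, leaving only 4.
Round 4, table 4: round 4 has {2, 3, 4, 5} and table 4 has {1, 2, 3, 7}, leaving only 6.
Round 2, table 4: round 2 has {1, 2, 3, 4} and table 4 has {1, 2, 3, 6, 7}, leaving only 5.
Round 2, table 3: round 2 has {1, 2, 3, 4, 5} and table 3 has {2, 4, 7}, leaving only 6.
Round 2, table 2: round 2 has {1, 2, 3, 4, 5, 6} and table 2 has {1, 2, 3}, leaving only 7.
Round 3, table 3: round 3 has {1, 2, 4, 5, 7} and table 3 has {2, 4, 6, 7}, leaving only 3.
Round 1, table 3: round 1 has {1, 2, 4, 7} and table 3 has {2, 3, 4, 6, 7}, leaving only 5.
Round 1, table 1: round 1 has {1, 2, 4, 5, 7} and table 1 has {1, 2, 3, 4}, leaving only 6.
Round 1, table 5: round 1 has {1, 2, 4, 5, 6, 7} and table 5 has {1, 2, 4, 5, 7}, leaving only 3.
Round 3, table 5: round 3 has {1, 2, 3, 4, 5, 7} and table 5 has {1, 2, 3, 4, 5, 7}, leaving only 6.
Round 4, table 1: round 4 has {2, 3, 4, 5, 6} and table 1 has {1, 2, 3, 4, 6}, leaving only 7.
Round 4, table 3: round 4 has {2, 3, 4, 5, 6, 7} and table 3 has {2, 3, 4, 5, 6, 7}, leaving only 1.
Round 5, table 2: round 5 has {1, 3, 5, 6, 7} and table 2 has {1, 2, 3, 7}, leaving only 4.
Round 5, table 7: round 5 has {1, 3, 4, 5, 6, 7} and table 7 has {1, 3, 4, 5, 6, 7}, leaving only 2.
Round 6, table 1: round 6 has {1, 2, 3, 7} and table 1 has {1, 2, 3, 4, 6, 7}, leaving only 5.
Round 6 already has {1, 2, 3, 5, 7} and table 2 already has {1, 2, 3, 4, 7}, so round 6, table 2 must be 6.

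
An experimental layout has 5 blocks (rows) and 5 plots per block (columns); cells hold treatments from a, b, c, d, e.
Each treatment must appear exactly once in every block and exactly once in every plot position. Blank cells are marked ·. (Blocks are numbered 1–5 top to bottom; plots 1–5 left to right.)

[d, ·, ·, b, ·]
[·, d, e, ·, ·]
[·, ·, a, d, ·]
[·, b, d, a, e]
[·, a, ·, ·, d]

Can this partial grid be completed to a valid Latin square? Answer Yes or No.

No

Block 1, plot 3: block 1 has {b, d} and plot 3 has {a, d, e}, so it must be c.
Block 1, plot 2: block 1 has {b, c, d} and plot 2 has {a, b, d}, so it must be e.
Block 1, plot 5: block 1 has {b, c, d, e} and plot 5 has {d, e}, so it must be a.
Block 2, plot 4: block 2 has {d, e} and plot 4 has {a, b, d}, so it must be c.
Block 2, plot 5: block 2 has {c, d, e} and plot 5 has {a, d, e}, so it must be b.
Block 2, plot 1: block 2 has {b, c, d, e} and plot 1 has {d}, so it must be a.
Block 3, plot 2: block 3 has {a, d} and plot 2 has {a, b, d, e}, so it must be c.
Now block 3, plot 5: block 3 together with plot 5 already contain {a, b, c, d, e} — every symbol — so nothing can go there. The grid has no valid completion.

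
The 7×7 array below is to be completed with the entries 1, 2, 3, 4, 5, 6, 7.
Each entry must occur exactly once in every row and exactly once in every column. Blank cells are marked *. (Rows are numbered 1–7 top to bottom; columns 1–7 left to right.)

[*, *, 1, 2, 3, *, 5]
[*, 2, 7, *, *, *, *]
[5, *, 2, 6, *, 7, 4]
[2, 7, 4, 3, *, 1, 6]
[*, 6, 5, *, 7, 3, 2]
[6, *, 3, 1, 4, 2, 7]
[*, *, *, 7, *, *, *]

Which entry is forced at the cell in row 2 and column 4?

Row 1, column 2: row 1 has {1, 2, 3, 5} and column 2 has {2, 6, 7}, leaving only 4.
Row 1, column 1: row 1 has {1, 2, 3, 4, 5} and column 1 has {2, 5, 6}, leaving only 7.
Row 1, column 6: row 1 has {1, 2, 3, 4, 5, 7} and column 6 has {1, 2, 3, 7}, leaving only 6.
Row 3, column 5: row 3 has {2, 4, 5, 6, 7} and column 5 has {3, 4, 7}, leaving only 1.
Row 3, column 2: row 3 has {1, 2, 4, 5, 6, 7} and column 2 has {2, 4, 6, 7}, leaving only 3.
Row 4, column 5: row 4 has {1, 2, 3, 4, 6, 7} and column 5 has {1, 3, 4, 7}, leaving only 5.
Row 2, column 5: row 2 has {2, 7} and column 5 has {1, 3, 4, 5, 7}, leaving only 6.
Row 5, column 4: row 5 has {2, 3, 5, 6, 7} and column 4 has {1, 2, 3, 6, 7}, leaving only 4.
Row 2 already has {2, 6, 7} and column 4 already has {1, 2, 3, 4, 6, 7}, so row 2, column 4 must be 5.

5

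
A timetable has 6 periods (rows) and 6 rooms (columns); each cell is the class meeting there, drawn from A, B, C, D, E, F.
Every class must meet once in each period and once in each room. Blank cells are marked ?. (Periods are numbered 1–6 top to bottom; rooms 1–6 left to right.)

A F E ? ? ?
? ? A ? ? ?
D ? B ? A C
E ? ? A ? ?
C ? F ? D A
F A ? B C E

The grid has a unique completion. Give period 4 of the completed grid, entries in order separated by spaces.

E D C A F B

Period 1, room 5: period 1 has {A, E, F} and room 5 has {A, C, D}, leaving only B.
Period 4, room 5: period 4 has {A, E} and room 5 has {A, B, C, D}, leaving only F.
Period 1, room 6: period 1 has {A, B, E, F} and room 6 has {A, C, E}, leaving only D.
Period 4, room 6: period 4 has {A, E, F} and room 6 has {A, C, D, E}, leaving only B.
Period 1, room 4: period 1 has {A, B, D, E, F} and room 4 has {A, B}, leaving only C.
Period 2, room 1: period 2 has {A} and room 1 has {A, C, D, E, F}, leaving only B.
Period 2, room 5: period 2 has {A, B} and room 5 has {A, B, C, D, F}, leaving only E.
Period 2, room 6: period 2 has {A, B, E} and room 6 has {A, B, C, D, E}, leaving only F.
Period 2, room 4: period 2 has {A, B, E, F} and room 4 has {A, B, C}, leaving only D.
Period 2, room 2: period 2 has {A, B, D, E, F} and room 2 has {A, F}, leaving only C.
Period 4, room 2: period 4 has {A, B, E, F} and room 2 has {A, C, F}, leaving only D.
Period 4, room 3: period 4 has {A, B, D, E, F} and room 3 has {A, B, E, F}, leaving only C.
So period 4 reads: E D C A F B.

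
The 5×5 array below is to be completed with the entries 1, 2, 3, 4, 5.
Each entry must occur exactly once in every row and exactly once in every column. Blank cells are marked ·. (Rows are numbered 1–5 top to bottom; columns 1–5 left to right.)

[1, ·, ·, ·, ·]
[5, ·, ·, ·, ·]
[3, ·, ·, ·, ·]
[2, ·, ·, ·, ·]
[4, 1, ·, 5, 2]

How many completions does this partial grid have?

Row 1, column 2: eliminating its row and column leaves {2, 3, 4, 5}.
Row 1, column 3: eliminating its row and column leaves {2, 3, 4, 5}.
Row 1, column 4: eliminating its row and column leaves {2, 3, 4}.
Row 1, column 5: eliminating its row and column leaves {3, 4, 5}.
Row 2, column 2: eliminating its row and column leaves {2, 3, 4}.
Row 2, column 3: eliminating its row and column leaves {1, 2, 3, 4}.
Row 2, column 4: eliminating its row and column leaves {1, 2, 3, 4}.
Row 2, column 5: eliminating its row and column leaves {1, 3, 4}.
Row 3, column 2: eliminating its row and column leaves {2, 4, 5}.
Row 3, column 3: eliminating its row and column leaves {1, 2, 4, 5}.
Row 3, column 4: eliminating its row and column leaves {1, 2, 4}.
Row 3, column 5: eliminating its row and column leaves {1, 4, 5}.
Row 4, column 2: eliminating its row and column leaves {3, 4, 5}.
Row 4, column 3: eliminating its row and column leaves {1, 3, 4, 5}.
Row 4, column 4: eliminating its row and column leaves {1, 3, 4}.
Row 4, column 5: eliminating its row and column leaves {1, 3, 4, 5}.
Row 5, column 3: eliminating its row and column leaves {3}.
Enumerating the assignments across these blanks that avoid any row or column repeat gives 56 completions.

56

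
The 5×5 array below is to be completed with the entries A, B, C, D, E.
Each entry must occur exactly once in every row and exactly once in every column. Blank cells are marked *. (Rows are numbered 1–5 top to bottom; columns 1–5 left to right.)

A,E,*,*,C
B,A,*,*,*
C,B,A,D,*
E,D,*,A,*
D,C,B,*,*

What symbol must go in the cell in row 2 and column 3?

Row 1, column 3: row 1 has {A, C, E} and column 3 has {A, B}, leaving only D.
Row 1, column 4: row 1 has {A, C, D, E} and column 4 has {A, D}, leaving only B.
Row 3, column 5: row 3 has {A, B, C, D} and column 5 has {C}, leaving only E.
Row 2, column 5: row 2 has {A, B} and column 5 has {C, E}, leaving only D.
Row 4, column 3: row 4 has {A, D, E} and column 3 has {A, B, D}, leaving only C.
Row 2 already has {A, B, D} and column 3 already has {A, B, C, D}, so row 2, column 3 must be E.

E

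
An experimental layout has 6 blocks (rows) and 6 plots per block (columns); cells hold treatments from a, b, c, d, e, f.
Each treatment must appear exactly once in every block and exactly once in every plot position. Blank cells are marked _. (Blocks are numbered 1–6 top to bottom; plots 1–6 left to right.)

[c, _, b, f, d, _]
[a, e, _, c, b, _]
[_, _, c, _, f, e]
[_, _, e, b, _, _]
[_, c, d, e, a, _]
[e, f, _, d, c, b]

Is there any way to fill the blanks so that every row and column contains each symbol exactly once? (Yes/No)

Block 4, plot 5: block 4 together with plot 5 already contain {a, b, c, d, e, f} — every symbol — so nothing can go there. The grid has no valid completion.

No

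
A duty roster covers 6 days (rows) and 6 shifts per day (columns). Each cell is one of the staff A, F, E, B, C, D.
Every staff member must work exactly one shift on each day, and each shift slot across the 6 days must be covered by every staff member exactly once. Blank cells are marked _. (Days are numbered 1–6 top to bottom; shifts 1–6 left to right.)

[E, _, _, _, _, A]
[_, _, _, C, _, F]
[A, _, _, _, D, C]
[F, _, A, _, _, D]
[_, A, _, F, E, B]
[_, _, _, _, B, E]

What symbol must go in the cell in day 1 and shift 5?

F

Day 2, shift 5: day 2 has {F, C} and shift 5 has {E, B, D}, leaving only A.
Day 4, shift 5: day 4 has {A, F, D} and shift 5 has {A, E, B, D}, leaving only C.
Day 1 already has {A, E} and shift 5 already has {A, E, B, C, D}, so day 1, shift 5 must be F.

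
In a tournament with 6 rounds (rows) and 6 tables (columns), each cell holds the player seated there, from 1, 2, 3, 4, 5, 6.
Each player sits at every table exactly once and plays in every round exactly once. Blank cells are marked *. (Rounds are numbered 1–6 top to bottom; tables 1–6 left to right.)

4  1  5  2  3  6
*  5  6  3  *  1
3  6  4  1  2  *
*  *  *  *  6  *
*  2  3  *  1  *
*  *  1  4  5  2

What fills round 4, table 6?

3

Round 2, table 1: round 2 has {1, 3, 5, 6} and table 1 has {3, 4}, leaving only 2.
Round 2, table 5: round 2 has {1, 2, 3, 5, 6} and table 5 has {1, 2, 3, 5, 6}, leaving only 4.
Round 3, table 6: round 3 has {1, 2, 3, 4, 6} and table 6 has {1, 2, 6}, leaving only 5.
Round 4, table 3: round 4 has {6} and table 3 has {1, 3, 4, 5, 6}, leaving only 2.
Round 4, table 4: round 4 has {2, 6} and table 4 has {1, 2, 3, 4}, leaving only 5.
Round 4, table 1: round 4 has {2, 5, 6} and table 1 has {2, 3, 4}, leaving only 1.
Round 5, table 4: round 5 has {1, 2, 3} and table 4 has {1, 2, 3, 4, 5}, leaving only 6.
Round 5, table 1: round 5 has {1, 2, 3, 6} and table 1 has {1, 2, 3, 4}, leaving only 5.
Round 5, table 6: round 5 has {1, 2, 3, 5, 6} and table 6 has {1, 2, 5, 6}, leaving only 4.
Round 4 already has {1, 2, 5, 6} and table 6 already has {1, 2, 4, 5, 6}, so round 4, table 6 must be 3.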